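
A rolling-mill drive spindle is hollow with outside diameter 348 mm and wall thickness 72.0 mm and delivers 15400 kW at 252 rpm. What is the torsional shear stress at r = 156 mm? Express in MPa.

71.7 MPa

ω = 2π·252/60 = 26.39 rad/s, so T = P/ω = 15400×10³ / 26.39 = 583600 N·m.
J = π(d_o⁴ − d_i⁴)/32 = π(0.348⁴ − 0.204⁴)/32 = 1.270×10^-3 m⁴.
Shear stress varies linearly with radius: τ = T·r/J = 583600 × 0.156 / 1.270×10^-3 = 7.169×10^7 Pa.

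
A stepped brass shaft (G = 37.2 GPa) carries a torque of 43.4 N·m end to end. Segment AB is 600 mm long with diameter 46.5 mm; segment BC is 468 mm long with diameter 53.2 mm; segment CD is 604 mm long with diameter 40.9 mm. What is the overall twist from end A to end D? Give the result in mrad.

4.78 mrad

J_AB = π(0.0465)⁴/32 = 4.59×10^-7 m⁴; J_BC = π(0.0532)⁴/32 = 7.86×10^-7 m⁴; J_CD = π(0.0409)⁴/32 = 2.75×10^-7 m⁴.
θ = (T/G)·Σ L_i/J_i = (43.40/37.2×10⁹)·(0.600/4.59×10^-7 + 0.468/7.86×10^-7 + 0.604/2.75×10^-7) = 4.784×10^-3 rad.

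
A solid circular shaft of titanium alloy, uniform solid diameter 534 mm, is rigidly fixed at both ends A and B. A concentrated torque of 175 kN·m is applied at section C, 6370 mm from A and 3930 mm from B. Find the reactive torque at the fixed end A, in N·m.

With uniform GJ and both ends fixed, compatibility θ_AC = θ_CB gives T_A·a = T_B·b, together with T_A + T_B = T₀.
T_A = T₀·b/(a+b) = 175000·3930/10300 = 66770 N·m; T_B = 108200 N·m.

66800 N·m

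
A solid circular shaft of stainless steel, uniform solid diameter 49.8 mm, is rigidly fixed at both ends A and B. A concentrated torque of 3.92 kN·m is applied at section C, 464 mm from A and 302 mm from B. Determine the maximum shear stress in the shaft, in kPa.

97900 kPa

With uniform GJ and both ends fixed, compatibility θ_AC = θ_CB gives T_A·a = T_B·b, together with T_A + T_B = T₀.
T_A = T₀·b/(a+b) = 3920·302/766.0 = 1545 N·m; T_B = 2375 N·m.
τ in each portion: τ_AC = 6.37×10^7 Pa, τ_CB = 9.79×10^7 Pa; maximum is in CB.
τ_max = T_CB·r/J = 2375·0.0249/6.04×10^-7 = 9.792×10^7 Pa.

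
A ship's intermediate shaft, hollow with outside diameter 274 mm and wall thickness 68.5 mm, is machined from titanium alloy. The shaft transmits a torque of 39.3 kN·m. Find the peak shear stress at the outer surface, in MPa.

J = π(d_o⁴ − d_i⁴)/32 = π(0.274⁴ − 0.137⁴)/32 = 5.188×10^-4 m⁴.
τ_max = T·r/J = 39300 × 0.137 / 5.188×10^-4 = 1.038×10^7 Pa.

10.4 MPa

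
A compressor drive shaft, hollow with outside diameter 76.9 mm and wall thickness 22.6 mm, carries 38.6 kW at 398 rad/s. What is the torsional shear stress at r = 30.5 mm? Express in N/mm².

ω = 398 rad/s, so T = P/ω = 38.6×10³ / 398.0 = 96.98 N·m.
J = π(d_o⁴ − d_i⁴)/32 = π(0.0769⁴ − 0.0317⁴)/32 = 3.334×10^-6 m⁴.
Shear stress varies linearly with radius: τ = T·r/J = 96.98 × 0.0305 / 3.334×10^-6 = 8.872×10^5 Pa.

0.887 N/mm²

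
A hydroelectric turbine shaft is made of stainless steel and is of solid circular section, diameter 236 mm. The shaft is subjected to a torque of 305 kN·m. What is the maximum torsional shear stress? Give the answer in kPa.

J = πd⁴/32 = π(0.236)⁴/32 = 3.045×10^-4 m⁴.
τ_max = T·r/J = 305000 × 0.118 / 3.045×10^-4 = 1.182×10^8 Pa.

118000 kPa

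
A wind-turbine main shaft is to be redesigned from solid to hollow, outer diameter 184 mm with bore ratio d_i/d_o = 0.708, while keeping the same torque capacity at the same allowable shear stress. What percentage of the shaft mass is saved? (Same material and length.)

Equal τ_max and T ⇒ the solid shaft needs d_s³ = d_o³(1−k⁴), so d_s = 184·(1−0.708⁴)^(1/3) = 167.1 mm.
Area ratio A_h/A_s = d_o²(1−k²)/d_s² = (1−k²)/(1−k⁴)^(2/3) = 0.6049.
Mass saving = 1 − 0.6049 = 39.5 %.

39.5 %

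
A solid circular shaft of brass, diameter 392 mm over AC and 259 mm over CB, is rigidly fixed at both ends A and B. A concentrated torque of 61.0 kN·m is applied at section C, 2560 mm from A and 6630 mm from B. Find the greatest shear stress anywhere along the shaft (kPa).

Compatibility: T_A·a/J_AC = T_B·b/J_CB with T_A + T_B = T₀.
J_AC = 2.32×10^-3 m⁴, J_CB = 4.42×10^-4 m⁴, so T_A = T₀·(J_AC/a)/((J_AC/a)+(J_CB/b)) = 56820 N·m, T_B = 4181 N·m.
τ in each portion: τ_AC = 4.80×10^6 Pa, τ_CB = 1.23×10^6 Pa; maximum is in AC.
τ_max = T_AC·r/J = 56820·0.196/2.32×10^-3 = 4.804×10^6 Pa.

4800 kPa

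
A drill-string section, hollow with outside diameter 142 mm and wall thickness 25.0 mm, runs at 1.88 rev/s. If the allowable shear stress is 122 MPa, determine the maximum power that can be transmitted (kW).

667 kW

J = π(d_o⁴ − d_i⁴)/32 = π(0.142⁴ − 0.0920⁴)/32 = 3.288×10^-5 m⁴.
T_max = τ_allow·J/r = 1.22×10^8 × 3.288×10^-5 / 0.0710 = 56500 N·m.
ω = 2π·1.88 = 11.81 rad/s, so P_max = T_max·ω = 6.674×10^5 W.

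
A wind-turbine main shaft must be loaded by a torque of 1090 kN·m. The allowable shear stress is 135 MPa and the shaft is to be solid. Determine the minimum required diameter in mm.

345 mm

For a solid shaft τ_max = 16T/(πd³), so d = (16T/(π τ_allow))^(1/3) = (16·1.090e6/(π·1.35×10^8))^(1/3) = 0.3452 m.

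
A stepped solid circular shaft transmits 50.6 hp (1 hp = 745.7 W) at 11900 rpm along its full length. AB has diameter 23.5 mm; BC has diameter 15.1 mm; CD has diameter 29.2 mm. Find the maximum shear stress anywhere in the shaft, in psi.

ω = 2π·11900/60 = 1246 rad/s, so T = P/ω = 50.6×745.7 / 1246 = 30.28 N·m.
Under the same torque, τ_max = 16T/(πd³) is largest where d is smallest — segment BC (d = 15.1 mm).
τ_max = 16·30.28/(π·(0.0151)³) = 4.479×10^7 Pa.

6500 psi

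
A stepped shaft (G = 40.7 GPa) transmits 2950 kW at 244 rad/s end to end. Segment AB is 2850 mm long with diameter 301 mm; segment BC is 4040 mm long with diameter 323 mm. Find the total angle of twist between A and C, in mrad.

ω = 244 rad/s, so T = P/ω = 2950×10³ / 244.0 = 12090 N·m.
J_AB = π(0.301)⁴/32 = 8.06×10^-4 m⁴; J_BC = π(0.323)⁴/32 = 1.07×10^-3 m⁴.
θ = (T/G)·Σ L_i/J_i = (12090/40.7×10⁹)·(2.85/8.06×10^-4 + 4.04/1.07×10^-3) = 2.174×10^-3 rad.

2.17 mrad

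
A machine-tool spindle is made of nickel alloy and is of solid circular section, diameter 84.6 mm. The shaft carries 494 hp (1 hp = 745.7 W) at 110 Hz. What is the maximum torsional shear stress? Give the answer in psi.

ω = 2π·110 = 691.2 rad/s, so T = P/ω = 494×745.7 / 691.2 = 533.0 N·m.
J = πd⁴/32 = π(0.0846)⁴/32 = 5.029×10^-6 m⁴.
τ_max = T·r/J = 533.0 × 0.0423 / 5.029×10^-6 = 4.483×10^6 Pa.

650 psi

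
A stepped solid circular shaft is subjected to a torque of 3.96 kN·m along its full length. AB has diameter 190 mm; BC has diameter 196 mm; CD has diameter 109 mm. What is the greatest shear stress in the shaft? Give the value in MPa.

15.6 MPa

Under the same torque, τ_max = 16T/(πd³) is largest where d is smallest — segment CD (d = 109 mm).
τ_max = 16·3960/(π·(0.109)³) = 1.557×10^7 Pa.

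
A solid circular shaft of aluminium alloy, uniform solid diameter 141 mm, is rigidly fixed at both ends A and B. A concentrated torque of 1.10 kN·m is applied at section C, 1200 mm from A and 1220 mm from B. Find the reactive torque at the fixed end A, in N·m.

555 N·m

With uniform GJ and both ends fixed, compatibility θ_AC = θ_CB gives T_A·a = T_B·b, together with T_A + T_B = T₀.
T_A = T₀·b/(a+b) = 1100·1220/2420 = 554.5 N·m; T_B = 545.5 N·m.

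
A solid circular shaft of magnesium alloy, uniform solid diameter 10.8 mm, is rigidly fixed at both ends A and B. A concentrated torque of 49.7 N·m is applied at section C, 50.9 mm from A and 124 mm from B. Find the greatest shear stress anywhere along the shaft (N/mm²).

With uniform GJ and both ends fixed, compatibility θ_AC = θ_CB gives T_A·a = T_B·b, together with T_A + T_B = T₀.
T_A = T₀·b/(a+b) = 49.70·124/174.9 = 35.24 N·m; T_B = 14.46 N·m.
τ in each portion: τ_AC = 1.42×10^8 Pa, τ_CB = 5.85×10^7 Pa; maximum is in AC.
τ_max = T_AC·r/J = 35.24·0.00540/1.34×10^-9 = 1.425×10^8 Pa.

142 N/mm²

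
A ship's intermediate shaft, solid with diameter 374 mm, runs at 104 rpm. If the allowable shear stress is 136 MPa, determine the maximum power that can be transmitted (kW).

15200 kW

J = πd⁴/32 = π(0.374)⁴/32 = 1.921×10^-3 m⁴.
T_max = τ_allow·J/r = 1.36×10^8 × 1.921×10^-3 / 0.187 = 1.397e6 N·m.
ω = 2π·104/60 = 10.89 rad/s, so P_max = T_max·ω = 1.521×10^7 W.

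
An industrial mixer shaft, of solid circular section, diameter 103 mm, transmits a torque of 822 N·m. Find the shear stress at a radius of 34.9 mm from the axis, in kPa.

2600 kPa

J = πd⁴/32 = π(0.103)⁴/32 = 1.105×10^-5 m⁴.
Shear stress varies linearly with radius: τ = T·r/J = 822.0 × 0.0349 / 1.105×10^-5 = 2.596×10^6 Pa.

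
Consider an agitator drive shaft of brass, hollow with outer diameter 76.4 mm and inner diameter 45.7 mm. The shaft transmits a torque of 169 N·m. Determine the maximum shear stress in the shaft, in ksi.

J = π(d_o⁴ − d_i⁴)/32 = π(0.0764⁴ − 0.0457⁴)/32 = 2.917×10^-6 m⁴.
τ_max = T·r/J = 169.0 × 0.0382 / 2.917×10^-6 = 2.213×10^6 Pa.

0.321 ksi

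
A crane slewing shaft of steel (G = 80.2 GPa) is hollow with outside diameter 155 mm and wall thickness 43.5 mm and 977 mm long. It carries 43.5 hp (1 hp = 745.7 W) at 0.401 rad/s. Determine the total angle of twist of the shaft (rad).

0.0181 rad

ω = 0.401 rad/s, so T = P/ω = 43.5×745.7 / 0.4010 = 80890 N·m.
J = π(d_o⁴ − d_i⁴)/32 = π(0.155⁴ − 0.0680⁴)/32 = 5.457×10^-5 m⁴.
θ = T·L/(G·J) = 80890 × 0.977 / (80.2×10⁹ × 5.457×10^-5) = 0.01806 rad.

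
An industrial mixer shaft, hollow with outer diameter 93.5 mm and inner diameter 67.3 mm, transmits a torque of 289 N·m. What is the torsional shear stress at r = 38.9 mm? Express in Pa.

2.05e6 Pa

J = π(d_o⁴ − d_i⁴)/32 = π(0.0935⁴ − 0.0673⁴)/32 = 5.489×10^-6 m⁴.
Shear stress varies linearly with radius: τ = T·r/J = 289.0 × 0.0389 / 5.489×10^-6 = 2.048×10^6 Pa.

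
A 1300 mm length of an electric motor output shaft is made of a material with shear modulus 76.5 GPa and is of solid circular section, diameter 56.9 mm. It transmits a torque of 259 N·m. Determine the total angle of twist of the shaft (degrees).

J = πd⁴/32 = π(0.0569)⁴/32 = 1.029×10^-6 m⁴.
θ = T·L/(G·J) = 259.0 × 1.30 / (76.5×10⁹ × 1.029×10^-6) = 4.277×10^-3 rad.

0.245°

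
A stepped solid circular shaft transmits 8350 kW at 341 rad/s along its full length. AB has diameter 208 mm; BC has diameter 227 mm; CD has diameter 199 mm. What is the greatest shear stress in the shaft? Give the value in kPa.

ω = 341 rad/s, so T = P/ω = 8350×10³ / 341.0 = 24490 N·m.
Under the same torque, τ_max = 16T/(πd³) is largest where d is smallest — segment CD (d = 199 mm).
τ_max = 16·24490/(π·(0.199)³) = 1.582×10^7 Pa.

15800 kPa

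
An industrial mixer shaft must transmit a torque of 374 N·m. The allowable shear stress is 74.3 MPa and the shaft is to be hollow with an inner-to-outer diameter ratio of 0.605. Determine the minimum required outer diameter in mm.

For a hollow shaft with d_i/d_o = 0.605: τ_max = 16T/(π d_o³ (1−k⁴)), so d_o = [16T/(π τ_allow (1−k⁴))]^(1/3) = [16·374.0/(π·7.43×10^7·0.8660)]^(1/3) = 0.03093 m.

30.9 mm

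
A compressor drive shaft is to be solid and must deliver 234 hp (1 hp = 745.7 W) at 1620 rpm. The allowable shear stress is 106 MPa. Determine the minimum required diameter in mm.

ω = 2π·1620/60 = 169.6 rad/s, so T = P/ω = 234×745.7 / 169.6 = 1029 N·m.
For a solid shaft τ_max = 16T/(πd³), so d = (16T/(π τ_allow))^(1/3) = (16·1029/(π·1.06×10^8))^(1/3) = 0.03670 m.

36.7 mm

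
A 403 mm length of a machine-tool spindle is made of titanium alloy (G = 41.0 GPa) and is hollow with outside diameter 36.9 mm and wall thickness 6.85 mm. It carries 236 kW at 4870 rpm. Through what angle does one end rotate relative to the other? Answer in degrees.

1.70°

ω = 2π·4870/60 = 510.0 rad/s, so T = P/ω = 236×10³ / 510.0 = 462.8 N·m.
J = π(d_o⁴ − d_i⁴)/32 = π(0.0369⁴ − 0.0232⁴)/32 = 1.536×10^-7 m⁴.
θ = T·L/(G·J) = 462.8 × 0.403 / (41.0×10⁹ × 1.536×10^-7) = 0.02962 rad.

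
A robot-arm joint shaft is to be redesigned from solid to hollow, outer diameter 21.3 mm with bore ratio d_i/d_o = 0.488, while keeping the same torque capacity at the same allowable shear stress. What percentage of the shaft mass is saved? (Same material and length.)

Equal τ_max and T ⇒ the solid shaft needs d_s³ = d_o³(1−k⁴), so d_s = 21.3·(1−0.488⁴)^(1/3) = 20.89 mm.
Area ratio A_h/A_s = d_o²(1−k²)/d_s² = (1−k²)/(1−k⁴)^(2/3) = 0.7921.
Mass saving = 1 − 0.7921 = 20.8 %.

20.8 %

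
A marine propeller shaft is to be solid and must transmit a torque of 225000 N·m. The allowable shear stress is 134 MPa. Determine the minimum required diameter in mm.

204 mm

For a solid shaft τ_max = 16T/(πd³), so d = (16T/(π τ_allow))^(1/3) = (16·225000/(π·1.34×10^8))^(1/3) = 0.2045 m.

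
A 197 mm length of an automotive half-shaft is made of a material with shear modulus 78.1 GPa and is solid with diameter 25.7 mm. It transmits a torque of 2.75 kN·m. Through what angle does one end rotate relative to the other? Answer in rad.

0.162 rad

J = πd⁴/32 = π(0.0257)⁴/32 = 4.283×10^-8 m⁴.
θ = T·L/(G·J) = 2750 × 0.197 / (78.1×10⁹ × 4.283×10^-8) = 0.1620 rad.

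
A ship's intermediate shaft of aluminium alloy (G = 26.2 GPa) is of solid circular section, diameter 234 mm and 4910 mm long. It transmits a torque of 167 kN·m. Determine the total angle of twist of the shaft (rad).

J = πd⁴/32 = π(0.234)⁴/32 = 2.943×10^-4 m⁴.
θ = T·L/(G·J) = 167000 × 4.91 / (26.2×10⁹ × 2.943×10^-4) = 0.1063 rad.

0.106 rad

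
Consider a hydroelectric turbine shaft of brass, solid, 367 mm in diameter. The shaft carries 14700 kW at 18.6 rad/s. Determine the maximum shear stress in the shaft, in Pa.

ω = 18.6 rad/s, so T = P/ω = 14700×10³ / 18.60 = 790300 N·m.
J = πd⁴/32 = π(0.367)⁴/32 = 1.781×10^-3 m⁴.
τ_max = T·r/J = 790300 × 0.183 / 1.781×10^-3 = 8.143×10^7 Pa.

8.14e7 Pa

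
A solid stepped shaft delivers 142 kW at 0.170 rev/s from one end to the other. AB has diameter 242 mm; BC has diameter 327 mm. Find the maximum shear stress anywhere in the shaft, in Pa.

ω = 2π·0.170 = 1.068 rad/s, so T = P/ω = 142×10³ / 1.068 = 132900 N·m.
Under the same torque, τ_max = 16T/(πd³) is largest where d is smallest — segment AB (d = 242 mm).
τ_max = 16·132900/(π·(0.242)³) = 4.777×10^7 Pa.

4.78e7 Pa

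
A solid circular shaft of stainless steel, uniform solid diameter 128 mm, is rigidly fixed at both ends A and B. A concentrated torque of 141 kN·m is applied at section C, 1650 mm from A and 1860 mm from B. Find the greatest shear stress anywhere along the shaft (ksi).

With uniform GJ and both ends fixed, compatibility θ_AC = θ_CB gives T_A·a = T_B·b, together with T_A + T_B = T₀.
T_A = T₀·b/(a+b) = 141000·1860/3510 = 74720 N·m; T_B = 66280 N·m.
τ in each portion: τ_AC = 1.81×10^8 Pa, τ_CB = 1.61×10^8 Pa; maximum is in AC.
τ_max = T_AC·r/J = 74720·0.0640/2.64×10^-5 = 1.815×10^8 Pa.

26.3 ksi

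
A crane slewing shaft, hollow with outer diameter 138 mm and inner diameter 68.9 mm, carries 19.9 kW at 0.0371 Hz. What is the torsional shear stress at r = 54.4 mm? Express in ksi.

ω = 2π·0.0371 = 0.2331 rad/s, so T = P/ω = 19.9×10³ / 0.2331 = 85370 N·m.
J = π(d_o⁴ − d_i⁴)/32 = π(0.138⁴ − 0.0689⁴)/32 = 3.339×10^-5 m⁴.
Shear stress varies linearly with radius: τ = T·r/J = 85370 × 0.0544 / 3.339×10^-5 = 1.391×10^8 Pa.

20.2 ksi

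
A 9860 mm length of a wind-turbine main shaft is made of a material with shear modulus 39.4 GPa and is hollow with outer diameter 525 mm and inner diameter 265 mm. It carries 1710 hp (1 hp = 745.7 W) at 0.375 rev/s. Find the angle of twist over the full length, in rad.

ω = 2π·0.375 = 2.356 rad/s, so T = P/ω = 1710×745.7 / 2.356 = 541200 N·m.
J = π(d_o⁴ − d_i⁴)/32 = π(0.525⁴ − 0.265⁴)/32 = 6.974×10^-3 m⁴.
θ = T·L/(G·J) = 541200 × 9.86 / (39.4×10⁹ × 6.974×10^-3) = 0.01942 rad.

0.0194 rad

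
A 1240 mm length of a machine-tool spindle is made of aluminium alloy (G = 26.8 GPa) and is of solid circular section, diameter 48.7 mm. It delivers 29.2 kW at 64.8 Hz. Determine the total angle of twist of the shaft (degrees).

0.344°

ω = 2π·64.8 = 407.2 rad/s, so T = P/ω = 29.2×10³ / 407.2 = 71.72 N·m.
J = πd⁴/32 = π(0.0487)⁴/32 = 5.522×10^-7 m⁴.
θ = T·L/(G·J) = 71.72 × 1.24 / (26.8×10⁹ × 5.522×10^-7) = 6.009×10^-3 rad.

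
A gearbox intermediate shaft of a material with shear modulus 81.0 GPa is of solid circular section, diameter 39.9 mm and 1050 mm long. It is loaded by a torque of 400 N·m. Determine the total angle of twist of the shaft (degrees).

J = πd⁴/32 = π(0.0399)⁴/32 = 2.488×10^-7 m⁴.
θ = T·L/(G·J) = 400.0 × 1.05 / (81.0×10⁹ × 2.488×10^-7) = 0.02084 rad.

1.19°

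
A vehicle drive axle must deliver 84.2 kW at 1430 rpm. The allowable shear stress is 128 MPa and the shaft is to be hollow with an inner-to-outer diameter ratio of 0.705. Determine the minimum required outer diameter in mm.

ω = 2π·1430/60 = 149.7 rad/s, so T = P/ω = 84.2×10³ / 149.7 = 562.3 N·m.
For a hollow shaft with d_i/d_o = 0.705: τ_max = 16T/(π d_o³ (1−k⁴)), so d_o = [16T/(π τ_allow (1−k⁴))]^(1/3) = [16·562.3/(π·1.28×10^8·0.7530)]^(1/3) = 0.03097 m.

31.0 mm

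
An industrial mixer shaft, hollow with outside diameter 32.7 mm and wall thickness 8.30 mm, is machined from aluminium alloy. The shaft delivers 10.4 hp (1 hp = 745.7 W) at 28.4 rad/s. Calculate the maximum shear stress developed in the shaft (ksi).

6.13 ksi

ω = 28.4 rad/s, so T = P/ω = 10.4×745.7 / 28.40 = 273.1 N·m.
J = π(d_o⁴ − d_i⁴)/32 = π(0.0327⁴ − 0.0161⁴)/32 = 1.057×10^-7 m⁴.
τ_max = T·r/J = 273.1 × 0.0163 / 1.057×10^-7 = 4.226×10^7 Pa.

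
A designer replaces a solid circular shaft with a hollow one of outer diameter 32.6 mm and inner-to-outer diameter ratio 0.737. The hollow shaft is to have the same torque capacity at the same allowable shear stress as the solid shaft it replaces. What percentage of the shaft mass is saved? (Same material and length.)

42.3 %

Equal τ_max and T ⇒ the solid shaft needs d_s³ = d_o³(1−k⁴), so d_s = 32.6·(1−0.737⁴)^(1/3) = 29.01 mm.
Area ratio A_h/A_s = d_o²(1−k²)/d_s² = (1−k²)/(1−k⁴)^(2/3) = 0.5767.
Mass saving = 1 − 0.5767 = 42.3 %.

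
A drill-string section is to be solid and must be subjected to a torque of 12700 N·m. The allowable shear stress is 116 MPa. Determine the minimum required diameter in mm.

82.3 mm

For a solid shaft τ_max = 16T/(πd³), so d = (16T/(π τ_allow))^(1/3) = (16·12700/(π·1.16×10^8))^(1/3) = 0.08231 m.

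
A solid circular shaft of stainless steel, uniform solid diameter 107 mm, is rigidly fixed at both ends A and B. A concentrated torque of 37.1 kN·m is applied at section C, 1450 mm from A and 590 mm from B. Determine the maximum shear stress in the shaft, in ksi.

With uniform GJ and both ends fixed, compatibility θ_AC = θ_CB gives T_A·a = T_B·b, together with T_A + T_B = T₀.
T_A = T₀·b/(a+b) = 37100·590/2040 = 10730 N·m; T_B = 26370 N·m.
τ in each portion: τ_AC = 4.46×10^7 Pa, τ_CB = 1.10×10^8 Pa; maximum is in CB.
τ_max = T_CB·r/J = 26370·0.0535/1.29×10^-5 = 1.096×10^8 Pa.

15.9 ksi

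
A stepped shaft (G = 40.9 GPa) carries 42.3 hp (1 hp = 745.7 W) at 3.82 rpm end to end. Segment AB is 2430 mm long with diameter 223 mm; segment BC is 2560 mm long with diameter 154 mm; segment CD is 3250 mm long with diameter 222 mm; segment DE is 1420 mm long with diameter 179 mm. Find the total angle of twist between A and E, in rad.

0.162 rad

ω = 2π·3.82/60 = 0.4000 rad/s, so T = P/ω = 42.3×745.7 / 0.4000 = 78850 N·m.
J_AB = π(0.223)⁴/32 = 2.43×10^-4 m⁴; J_BC = π(0.154)⁴/32 = 5.52×10^-5 m⁴; J_CD = π(0.222)⁴/32 = 2.38×10^-4 m⁴; J_DE = π(0.179)⁴/32 = 1.01×10^-4 m⁴.
θ = (T/G)·Σ L_i/J_i = (78850/40.9×10⁹)·(2.43/2.43×10^-4 + 2.56/5.52×10^-5 + 3.25/2.38×10^-4 + 1.42/1.01×10^-4) = 0.1621 rad.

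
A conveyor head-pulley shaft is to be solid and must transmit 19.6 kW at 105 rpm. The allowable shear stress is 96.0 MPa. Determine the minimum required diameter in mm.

ω = 2π·105/60 = 11.00 rad/s, so T = P/ω = 19.6×10³ / 11.00 = 1783 N·m.
For a solid shaft τ_max = 16T/(πd³), so d = (16T/(π τ_allow))^(1/3) = (16·1783/(π·9.60×10^7))^(1/3) = 0.04556 m.

45.6 mm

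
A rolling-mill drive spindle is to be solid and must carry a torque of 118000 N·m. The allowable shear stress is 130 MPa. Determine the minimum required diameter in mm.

For a solid shaft τ_max = 16T/(πd³), so d = (16T/(π τ_allow))^(1/3) = (16·118000/(π·1.30×10^8))^(1/3) = 0.1666 m.

167 mm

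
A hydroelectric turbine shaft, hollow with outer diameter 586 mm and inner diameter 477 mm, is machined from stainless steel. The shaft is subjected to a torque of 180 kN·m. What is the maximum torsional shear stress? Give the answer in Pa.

J = π(d_o⁴ − d_i⁴)/32 = π(0.586⁴ − 0.477⁴)/32 = 6.494×10^-3 m⁴.
τ_max = T·r/J = 180000 × 0.293 / 6.494×10^-3 = 8.121×10^6 Pa.

8.12e6 Pa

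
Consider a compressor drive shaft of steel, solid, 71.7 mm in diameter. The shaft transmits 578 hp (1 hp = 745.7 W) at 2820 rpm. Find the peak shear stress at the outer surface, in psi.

ω = 2π·2820/60 = 295.3 rad/s, so T = P/ω = 578×745.7 / 295.3 = 1460 N·m.
J = πd⁴/32 = π(0.0717)⁴/32 = 2.595×10^-6 m⁴.
τ_max = T·r/J = 1460 × 0.0358 / 2.595×10^-6 = 2.017×10^7 Pa.

2920 psi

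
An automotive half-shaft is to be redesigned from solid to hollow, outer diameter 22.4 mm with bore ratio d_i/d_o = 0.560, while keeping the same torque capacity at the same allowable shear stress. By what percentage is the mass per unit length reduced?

26.5 %

Equal τ_max and T ⇒ the solid shaft needs d_s³ = d_o³(1−k⁴), so d_s = 22.4·(1−0.560⁴)^(1/3) = 21.64 mm.
Area ratio A_h/A_s = d_o²(1−k²)/d_s² = (1−k²)/(1−k⁴)^(2/3) = 0.7354.
Mass saving = 1 − 0.7354 = 26.5 %.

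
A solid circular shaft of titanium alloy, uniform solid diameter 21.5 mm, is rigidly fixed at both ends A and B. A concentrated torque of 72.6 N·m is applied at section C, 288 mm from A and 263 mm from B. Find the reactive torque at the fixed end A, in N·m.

34.7 N·m

With uniform GJ and both ends fixed, compatibility θ_AC = θ_CB gives T_A·a = T_B·b, together with T_A + T_B = T₀.
T_A = T₀·b/(a+b) = 72.60·263/551.0 = 34.65 N·m; T_B = 37.95 N·m.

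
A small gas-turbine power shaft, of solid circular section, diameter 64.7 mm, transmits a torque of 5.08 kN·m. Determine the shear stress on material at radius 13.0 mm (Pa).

J = πd⁴/32 = π(0.0647)⁴/32 = 1.720×10^-6 m⁴.
Shear stress varies linearly with radius: τ = T·r/J = 5080 × 0.0130 / 1.720×10^-6 = 3.839×10^7 Pa.

3.84e7 Pa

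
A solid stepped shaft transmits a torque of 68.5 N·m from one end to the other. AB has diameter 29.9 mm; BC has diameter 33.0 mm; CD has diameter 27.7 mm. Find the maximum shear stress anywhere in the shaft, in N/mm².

16.4 N/mm²

Under the same torque, τ_max = 16T/(πd³) is largest where d is smallest — segment CD (d = 27.7 mm).
τ_max = 16·68.50/(π·(0.0277)³) = 1.641×10^7 Pa.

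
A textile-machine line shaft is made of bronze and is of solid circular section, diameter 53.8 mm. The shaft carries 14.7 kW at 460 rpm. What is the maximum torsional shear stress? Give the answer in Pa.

9.98e6 Pa

ω = 2π·460/60 = 48.17 rad/s, so T = P/ω = 14.7×10³ / 48.17 = 305.2 N·m.
J = πd⁴/32 = π(0.0538)⁴/32 = 8.225×10^-7 m⁴.
τ_max = T·r/J = 305.2 × 0.0269 / 8.225×10^-7 = 9.981×10^6 Pa.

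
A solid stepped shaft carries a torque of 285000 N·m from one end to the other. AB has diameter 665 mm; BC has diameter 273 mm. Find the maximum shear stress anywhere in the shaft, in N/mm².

71.3 N/mm²

Under the same torque, τ_max = 16T/(πd³) is largest where d is smallest — segment BC (d = 273 mm).
τ_max = 16·285000/(π·(0.273)³) = 7.134×10^7 Pa.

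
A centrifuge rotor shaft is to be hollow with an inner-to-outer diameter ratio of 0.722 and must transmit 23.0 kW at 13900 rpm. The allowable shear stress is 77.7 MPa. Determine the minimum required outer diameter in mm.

11.2 mm

ω = 2π·13900/60 = 1456 rad/s, so T = P/ω = 23.0×10³ / 1456 = 15.80 N·m.
For a hollow shaft with d_i/d_o = 0.722: τ_max = 16T/(π d_o³ (1−k⁴)), so d_o = [16T/(π τ_allow (1−k⁴))]^(1/3) = [16·15.80/(π·7.77×10^7·0.7283)]^(1/3) = 0.01125 m.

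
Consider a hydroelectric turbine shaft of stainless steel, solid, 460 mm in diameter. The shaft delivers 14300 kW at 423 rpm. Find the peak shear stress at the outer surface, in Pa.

ω = 2π·423/60 = 44.30 rad/s, so T = P/ω = 14300×10³ / 44.30 = 322800 N·m.
J = πd⁴/32 = π(0.460)⁴/32 = 4.396×10^-3 m⁴.
τ_max = T·r/J = 322800 × 0.230 / 4.396×10^-3 = 1.689×10^7 Pa.

1.69e7 Pa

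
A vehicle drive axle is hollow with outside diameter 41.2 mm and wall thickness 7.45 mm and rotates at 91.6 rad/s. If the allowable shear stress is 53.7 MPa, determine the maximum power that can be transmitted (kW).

56.3 kW

J = π(d_o⁴ − d_i⁴)/32 = π(0.0412⁴ − 0.0263⁴)/32 = 2.359×10^-7 m⁴.
T_max = τ_allow·J/r = 5.37×10^7 × 2.359×10^-7 / 0.0206 = 614.9 N·m.
ω = 91.6 rad/s, so P_max = T_max·ω = 5.633×10^4 W.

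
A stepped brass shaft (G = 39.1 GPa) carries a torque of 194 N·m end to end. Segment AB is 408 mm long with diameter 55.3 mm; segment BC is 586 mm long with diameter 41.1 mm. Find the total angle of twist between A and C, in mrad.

12.6 mrad

J_AB = π(0.0553)⁴/32 = 9.18×10^-7 m⁴; J_BC = π(0.0411)⁴/32 = 2.80×10^-7 m⁴.
θ = (T/G)·Σ L_i/J_i = (194.0/39.1×10⁹)·(0.408/9.18×10^-7 + 0.586/2.80×10^-7) = 0.01258 rad.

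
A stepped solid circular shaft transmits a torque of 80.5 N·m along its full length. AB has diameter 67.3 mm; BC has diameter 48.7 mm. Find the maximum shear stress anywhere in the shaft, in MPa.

Under the same torque, τ_max = 16T/(πd³) is largest where d is smallest — segment BC (d = 48.7 mm).
τ_max = 16·80.50/(π·(0.0487)³) = 3.550×10^6 Pa.

3.55 MPa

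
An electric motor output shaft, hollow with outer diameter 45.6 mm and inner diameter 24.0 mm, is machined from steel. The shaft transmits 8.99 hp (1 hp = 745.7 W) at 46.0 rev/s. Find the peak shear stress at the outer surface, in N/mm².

ω = 2π·46.0 = 289.0 rad/s, so T = P/ω = 8.99×745.7 / 289.0 = 23.19 N·m.
J = π(d_o⁴ − d_i⁴)/32 = π(0.0456⁴ − 0.0240⁴)/32 = 3.919×10^-7 m⁴.
τ_max = T·r/J = 23.19 × 0.0228 / 3.919×10^-7 = 1.349×10^6 Pa.

1.35 N/mm²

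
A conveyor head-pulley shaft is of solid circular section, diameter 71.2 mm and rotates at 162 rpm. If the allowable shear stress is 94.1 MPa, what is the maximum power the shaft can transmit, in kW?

113 kW

J = πd⁴/32 = π(0.0712)⁴/32 = 2.523×10^-6 m⁴.
T_max = τ_allow·J/r = 9.41×10^7 × 2.523×10^-6 / 0.0356 = 6669 N·m.
ω = 2π·162/60 = 16.96 rad/s, so P_max = T_max·ω = 1.131×10^5 W.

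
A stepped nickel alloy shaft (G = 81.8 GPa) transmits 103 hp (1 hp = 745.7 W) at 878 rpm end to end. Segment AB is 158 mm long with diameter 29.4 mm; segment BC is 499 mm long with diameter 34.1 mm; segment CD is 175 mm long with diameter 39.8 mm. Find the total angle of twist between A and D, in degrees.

3.88°

ω = 2π·878/60 = 91.94 rad/s, so T = P/ω = 103×745.7 / 91.94 = 835.4 N·m.
J_AB = π(0.0294)⁴/32 = 7.33×10^-8 m⁴; J_BC = π(0.0341)⁴/32 = 1.33×10^-7 m⁴; J_CD = π(0.0398)⁴/32 = 2.46×10^-7 m⁴.
θ = (T/G)·Σ L_i/J_i = (835.4/81.8×10⁹)·(0.158/7.33×10^-8 + 0.499/1.33×10^-7 + 0.175/2.46×10^-7) = 0.06764 rad.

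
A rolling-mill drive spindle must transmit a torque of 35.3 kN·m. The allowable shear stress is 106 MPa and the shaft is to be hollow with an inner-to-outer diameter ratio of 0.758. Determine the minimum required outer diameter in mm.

For a hollow shaft with d_i/d_o = 0.758: τ_max = 16T/(π d_o³ (1−k⁴)), so d_o = [16T/(π τ_allow (1−k⁴))]^(1/3) = [16·35300/(π·1.06×10^8·0.6699)]^(1/3) = 0.1363 m.

136 mm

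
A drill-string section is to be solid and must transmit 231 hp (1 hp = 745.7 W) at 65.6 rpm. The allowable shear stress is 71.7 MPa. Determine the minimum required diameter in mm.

121 mm

ω = 2π·65.6/60 = 6.870 rad/s, so T = P/ω = 231×745.7 / 6.870 = 25080 N·m.
For a solid shaft τ_max = 16T/(πd³), so d = (16T/(π τ_allow))^(1/3) = (16·25080/(π·7.17×10^7))^(1/3) = 0.1212 m.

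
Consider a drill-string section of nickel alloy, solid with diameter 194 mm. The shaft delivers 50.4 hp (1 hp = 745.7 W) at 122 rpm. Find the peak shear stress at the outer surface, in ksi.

ω = 2π·122/60 = 12.78 rad/s, so T = P/ω = 50.4×745.7 / 12.78 = 2942 N·m.
J = πd⁴/32 = π(0.194)⁴/32 = 1.391×10^-4 m⁴.
τ_max = T·r/J = 2942 × 0.0970 / 1.391×10^-4 = 2.052×10^6 Pa.

0.298 ksi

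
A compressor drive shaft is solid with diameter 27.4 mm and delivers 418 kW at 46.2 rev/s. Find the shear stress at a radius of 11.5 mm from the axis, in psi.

43400 psi

ω = 2π·46.2 = 290.3 rad/s, so T = P/ω = 418×10³ / 290.3 = 1440 N·m.
J = πd⁴/32 = π(0.0274)⁴/32 = 5.534×10^-8 m⁴.
Shear stress varies linearly with radius: τ = T·r/J = 1440 × 0.0115 / 5.534×10^-8 = 2.993×10^8 Pa.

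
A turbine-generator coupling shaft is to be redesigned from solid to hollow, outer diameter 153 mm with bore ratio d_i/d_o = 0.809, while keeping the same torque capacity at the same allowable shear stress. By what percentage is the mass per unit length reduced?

49.8 %

Equal τ_max and T ⇒ the solid shaft needs d_s³ = d_o³(1−k⁴), so d_s = 153·(1−0.809⁴)^(1/3) = 127.0 mm.
Area ratio A_h/A_s = d_o²(1−k²)/d_s² = (1−k²)/(1−k⁴)^(2/3) = 0.5016.
Mass saving = 1 − 0.5016 = 49.8 %.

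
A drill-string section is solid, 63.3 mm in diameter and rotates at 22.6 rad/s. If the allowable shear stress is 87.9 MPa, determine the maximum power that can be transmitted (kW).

98.9 kW

J = πd⁴/32 = π(0.0633)⁴/32 = 1.576×10^-6 m⁴.
T_max = τ_allow·J/r = 8.79×10^7 × 1.576×10^-6 / 0.0316 = 4378 N·m.
ω = 22.6 rad/s, so P_max = T_max·ω = 9.893×10^4 W.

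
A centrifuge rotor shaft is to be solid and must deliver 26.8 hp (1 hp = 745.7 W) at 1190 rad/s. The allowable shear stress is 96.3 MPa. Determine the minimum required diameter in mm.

9.61 mm

ω = 1190 rad/s, so T = P/ω = 26.8×745.7 / 1190 = 16.79 N·m.
For a solid shaft τ_max = 16T/(πd³), so d = (16T/(π τ_allow))^(1/3) = (16·16.79/(π·9.63×10^7))^(1/3) = 0.009612 m.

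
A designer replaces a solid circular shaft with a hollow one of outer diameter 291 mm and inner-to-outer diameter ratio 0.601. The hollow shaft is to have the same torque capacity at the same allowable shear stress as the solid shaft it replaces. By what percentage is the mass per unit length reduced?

Equal τ_max and T ⇒ the solid shaft needs d_s³ = d_o³(1−k⁴), so d_s = 291·(1−0.601⁴)^(1/3) = 277.8 mm.
Area ratio A_h/A_s = d_o²(1−k²)/d_s² = (1−k²)/(1−k⁴)^(2/3) = 0.7012.
Mass saving = 1 − 0.7012 = 29.9 %.

29.9 %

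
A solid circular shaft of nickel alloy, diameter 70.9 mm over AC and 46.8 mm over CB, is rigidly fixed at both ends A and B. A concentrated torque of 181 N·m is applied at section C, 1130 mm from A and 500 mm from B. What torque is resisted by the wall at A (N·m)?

Compatibility: T_A·a/J_AC = T_B·b/J_CB with T_A + T_B = T₀.
J_AC = 2.48×10^-6 m⁴, J_CB = 4.71×10^-7 m⁴, so T_A = T₀·(J_AC/a)/((J_AC/a)+(J_CB/b)) = 126.7 N·m, T_B = 54.34 N·m.

127 N·m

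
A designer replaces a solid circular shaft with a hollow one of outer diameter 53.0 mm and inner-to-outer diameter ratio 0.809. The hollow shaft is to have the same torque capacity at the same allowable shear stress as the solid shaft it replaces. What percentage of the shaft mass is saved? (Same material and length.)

49.8 %

Equal τ_max and T ⇒ the solid shaft needs d_s³ = d_o³(1−k⁴), so d_s = 53.0·(1−0.809⁴)^(1/3) = 43.99 mm.
Area ratio A_h/A_s = d_o²(1−k²)/d_s² = (1−k²)/(1−k⁴)^(2/3) = 0.5016.
Mass saving = 1 − 0.5016 = 49.8 %.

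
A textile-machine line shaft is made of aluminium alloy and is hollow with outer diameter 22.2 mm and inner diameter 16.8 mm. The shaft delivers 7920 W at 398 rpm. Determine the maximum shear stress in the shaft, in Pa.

ω = 2π·398/60 = 41.68 rad/s, so T = P/ω = 7920 / 41.68 = 190.0 N·m.
J = π(d_o⁴ − d_i⁴)/32 = π(0.0222⁴ − 0.0168⁴)/32 = 1.603×10^-8 m⁴.
τ_max = T·r/J = 190.0 × 0.0111 / 1.603×10^-8 = 1.316×10^8 Pa.

1.32e8 Pa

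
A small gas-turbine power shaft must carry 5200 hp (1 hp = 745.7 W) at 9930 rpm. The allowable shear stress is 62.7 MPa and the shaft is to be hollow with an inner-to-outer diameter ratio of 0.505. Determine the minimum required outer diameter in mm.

68.7 mm

ω = 2π·9930/60 = 1040 rad/s, so T = P/ω = 5200×745.7 / 1040 = 3729 N·m.
For a hollow shaft with d_i/d_o = 0.505: τ_max = 16T/(π d_o³ (1−k⁴)), so d_o = [16T/(π τ_allow (1−k⁴))]^(1/3) = [16·3729/(π·6.27×10^7·0.9350)]^(1/3) = 0.06868 m.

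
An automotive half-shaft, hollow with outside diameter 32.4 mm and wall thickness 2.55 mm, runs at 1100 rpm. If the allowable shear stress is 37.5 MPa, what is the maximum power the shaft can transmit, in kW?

J = π(d_o⁴ − d_i⁴)/32 = π(0.0324⁴ − 0.0273⁴)/32 = 5.366×10^-8 m⁴.
T_max = τ_allow·J/r = 3.75×10^7 × 5.366×10^-8 / 0.0162 = 124.2 N·m.
ω = 2π·1100/60 = 115.2 rad/s, so P_max = T_max·ω = 1.431×10^4 W.

14.3 kW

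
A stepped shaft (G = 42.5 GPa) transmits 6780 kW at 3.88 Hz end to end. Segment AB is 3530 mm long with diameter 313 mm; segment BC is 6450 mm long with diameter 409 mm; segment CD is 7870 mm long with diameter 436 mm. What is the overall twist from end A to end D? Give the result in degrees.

3.12°

ω = 2π·3.88 = 24.38 rad/s, so T = P/ω = 6780×10³ / 24.38 = 278100 N·m.
J_AB = π(0.313)⁴/32 = 9.42×10^-4 m⁴; J_BC = π(0.409)⁴/32 = 2.75×10^-3 m⁴; J_CD = π(0.436)⁴/32 = 3.55×10^-3 m⁴.
θ = (T/G)·Σ L_i/J_i = (278100/42.5×10⁹)·(3.53/9.42×10^-4 + 6.45/2.75×10^-3 + 7.87/3.55×10^-3) = 0.05439 rad.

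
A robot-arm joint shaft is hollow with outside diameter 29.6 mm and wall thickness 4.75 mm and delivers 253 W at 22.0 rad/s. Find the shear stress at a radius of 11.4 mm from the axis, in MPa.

ω = 22.0 rad/s, so T = P/ω = 253 / 22.00 = 11.50 N·m.
J = π(d_o⁴ − d_i⁴)/32 = π(0.0296⁴ − 0.0201⁴)/32 = 5.934×10^-8 m⁴.
Shear stress varies linearly with radius: τ = T·r/J = 11.50 × 0.0114 / 5.934×10^-8 = 2.209×10^6 Pa.

2.21 MPa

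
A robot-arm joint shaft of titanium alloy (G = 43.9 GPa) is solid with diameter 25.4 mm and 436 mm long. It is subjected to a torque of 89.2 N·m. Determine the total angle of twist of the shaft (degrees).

J = πd⁴/32 = π(0.0254)⁴/32 = 4.086×10^-8 m⁴.
θ = T·L/(G·J) = 89.20 × 0.436 / (43.9×10⁹ × 4.086×10^-8) = 0.02168 rad.

1.24°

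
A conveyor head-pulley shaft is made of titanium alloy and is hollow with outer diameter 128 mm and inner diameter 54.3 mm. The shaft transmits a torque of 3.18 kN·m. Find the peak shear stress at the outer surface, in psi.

1160 psi

J = π(d_o⁴ − d_i⁴)/32 = π(0.128⁴ − 0.0543⁴)/32 = 2.550×10^-5 m⁴.
τ_max = T·r/J = 3180 × 0.0640 / 2.550×10^-5 = 7.981×10^6 Pa.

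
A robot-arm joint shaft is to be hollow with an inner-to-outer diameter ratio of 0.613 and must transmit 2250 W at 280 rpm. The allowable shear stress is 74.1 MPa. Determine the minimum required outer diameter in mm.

ω = 2π·280/60 = 29.32 rad/s, so T = P/ω = 2250 / 29.32 = 76.74 N·m.
For a hollow shaft with d_i/d_o = 0.613: τ_max = 16T/(π d_o³ (1−k⁴)), so d_o = [16T/(π τ_allow (1−k⁴))]^(1/3) = [16·76.74/(π·7.41×10^7·0.8588)]^(1/3) = 0.01831 m.

18.3 mm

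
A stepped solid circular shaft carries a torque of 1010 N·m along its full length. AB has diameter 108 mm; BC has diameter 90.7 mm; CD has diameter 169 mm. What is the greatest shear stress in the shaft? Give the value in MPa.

Under the same torque, τ_max = 16T/(πd³) is largest where d is smallest — segment BC (d = 90.7 mm).
τ_max = 16·1010/(π·(0.0907)³) = 6.894×10^6 Pa.

6.89 MPa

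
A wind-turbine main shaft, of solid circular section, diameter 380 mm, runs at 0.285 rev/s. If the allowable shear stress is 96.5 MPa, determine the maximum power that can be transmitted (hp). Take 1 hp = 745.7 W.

J = πd⁴/32 = π(0.380)⁴/32 = 2.047×10^-3 m⁴.
T_max = τ_allow·J/r = 9.65×10^7 × 2.047×10^-3 / 0.190 = 1.040e6 N·m.
ω = 2π·0.285 = 1.791 rad/s, so P_max = T_max·ω = 1.862×10^6 W.

2500 hp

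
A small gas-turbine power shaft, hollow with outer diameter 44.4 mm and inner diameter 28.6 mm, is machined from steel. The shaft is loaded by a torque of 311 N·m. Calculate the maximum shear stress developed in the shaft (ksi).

3.17 ksi

J = π(d_o⁴ − d_i⁴)/32 = π(0.0444⁴ − 0.0286⁴)/32 = 3.158×10^-7 m⁴.
τ_max = T·r/J = 311.0 × 0.0222 / 3.158×10^-7 = 2.186×10^7 Pa.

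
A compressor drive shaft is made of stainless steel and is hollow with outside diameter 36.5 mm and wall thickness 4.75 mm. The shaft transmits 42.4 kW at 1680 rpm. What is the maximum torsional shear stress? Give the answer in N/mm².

ω = 2π·1680/60 = 175.9 rad/s, so T = P/ω = 42.4×10³ / 175.9 = 241.0 N·m.
J = π(d_o⁴ − d_i⁴)/32 = π(0.0365⁴ − 0.0270⁴)/32 = 1.221×10^-7 m⁴.
τ_max = T·r/J = 241.0 × 0.0182 / 1.221×10^-7 = 3.603×10^7 Pa.

36.0 N/mm²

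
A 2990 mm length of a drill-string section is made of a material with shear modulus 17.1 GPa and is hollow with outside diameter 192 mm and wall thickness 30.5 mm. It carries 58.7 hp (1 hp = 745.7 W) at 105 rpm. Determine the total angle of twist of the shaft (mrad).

6.66 mrad

ω = 2π·105/60 = 11.00 rad/s, so T = P/ω = 58.7×745.7 / 11.00 = 3981 N·m.
J = π(d_o⁴ − d_i⁴)/32 = π(0.192⁴ − 0.131⁴)/32 = 1.045×10^-4 m⁴.
θ = T·L/(G·J) = 3981 × 2.99 / (17.1×10⁹ × 1.045×10^-4) = 6.661×10^-3 rad.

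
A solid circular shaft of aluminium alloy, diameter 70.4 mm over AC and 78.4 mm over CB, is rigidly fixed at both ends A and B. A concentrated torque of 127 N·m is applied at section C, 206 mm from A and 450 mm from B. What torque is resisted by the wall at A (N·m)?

Compatibility: T_A·a/J_AC = T_B·b/J_CB with T_A + T_B = T₀.
J_AC = 2.41×10^-6 m⁴, J_CB = 3.71×10^-6 m⁴, so T_A = T₀·(J_AC/a)/((J_AC/a)+(J_CB/b)) = 74.53 N·m, T_B = 52.47 N·m.

74.5 N·m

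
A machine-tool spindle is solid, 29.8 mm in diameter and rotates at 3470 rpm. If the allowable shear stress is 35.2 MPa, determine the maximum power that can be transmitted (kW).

J = πd⁴/32 = π(0.0298)⁴/32 = 7.742×10^-8 m⁴.
T_max = τ_allow·J/r = 3.52×10^7 × 7.742×10^-8 / 0.0149 = 182.9 N·m.
ω = 2π·3470/60 = 363.4 rad/s, so P_max = T_max·ω = 6.646×10^4 W.

66.5 kW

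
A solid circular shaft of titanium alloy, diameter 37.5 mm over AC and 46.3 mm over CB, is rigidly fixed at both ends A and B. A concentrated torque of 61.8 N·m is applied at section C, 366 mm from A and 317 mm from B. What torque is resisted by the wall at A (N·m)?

Compatibility: T_A·a/J_AC = T_B·b/J_CB with T_A + T_B = T₀.
J_AC = 1.94×10^-7 m⁴, J_CB = 4.51×10^-7 m⁴, so T_A = T₀·(J_AC/a)/((J_AC/a)+(J_CB/b)) = 16.78 N·m, T_B = 45.02 N·m.

16.8 N·m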